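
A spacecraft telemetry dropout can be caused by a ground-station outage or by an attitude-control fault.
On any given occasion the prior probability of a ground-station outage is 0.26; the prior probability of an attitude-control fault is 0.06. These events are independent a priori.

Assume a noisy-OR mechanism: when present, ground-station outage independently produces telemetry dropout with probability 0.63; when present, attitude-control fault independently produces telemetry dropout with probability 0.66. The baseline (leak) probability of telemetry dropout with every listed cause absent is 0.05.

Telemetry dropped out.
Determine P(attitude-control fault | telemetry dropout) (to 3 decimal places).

P(attitude-control fault | telemetry dropout) ≈ 0.185

Under noisy-OR, P(telemetry dropout | causes) = 1 − (1−0.05)·∏(1−qᵢ) over the active causes.
Sum P(telemetry dropout|·) weighted by the priors over the 4 (ground-station outage, attitude-control fault) configurations:
  P(telemetry dropout) = 0.05·0.74·0.94 + 0.677·0.74·0.06 + 0.6485·0.26·0.94 + 0.88049·0.26·0.06
        = 0.034780 + 0.030059 + 0.158493 + 0.013736 = 0.237068
Keeping only the attitude-control fault-present terms gives 0.043795, so
  P(attitude-control fault | telemetry dropout) = 0.043795 / 0.237068 ≈ 0.185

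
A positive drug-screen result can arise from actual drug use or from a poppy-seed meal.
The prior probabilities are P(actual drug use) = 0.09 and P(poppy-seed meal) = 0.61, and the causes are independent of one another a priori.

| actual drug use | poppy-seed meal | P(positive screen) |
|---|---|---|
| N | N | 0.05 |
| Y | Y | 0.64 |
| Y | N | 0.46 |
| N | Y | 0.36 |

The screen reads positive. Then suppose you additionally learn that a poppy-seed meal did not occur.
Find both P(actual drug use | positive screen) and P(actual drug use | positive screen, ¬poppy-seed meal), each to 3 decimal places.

P(actual drug use | positive screen) ≈ 0.191; P(actual drug use | positive screen, ¬poppy-seed meal) ≈ 0.476

Enumerate the 4 (actual drug use, poppy-seed meal) configurations and weight by the priors:
  P(positive screen) = 0.05×0.91×0.39 + 0.36×0.91×0.61 + 0.46×0.09×0.39 + 0.64×0.09×0.61
        = 0.017745 + 0.199836 + 0.016146 + 0.035136 = 0.268863
The terms with actual drug use present sum to 0.051282, so
  P(actual drug use | positive screen) = 0.051282 / 0.268863 ≈ 0.191

With the extra evidence:
Numerator (weight on configurations with actual drug use): 0.46×0.09 = 0.041400
Normalizer over all consistent configurations: 0.05×0.91 + 0.46×0.09 = 0.086900
P(actual drug use | positive screen, ¬poppy-seed meal) = 0.041400/0.086900 ≈ 0.476
Ruling out poppy-seed meal raises the posterior on actual drug use — the flip side of explaining away.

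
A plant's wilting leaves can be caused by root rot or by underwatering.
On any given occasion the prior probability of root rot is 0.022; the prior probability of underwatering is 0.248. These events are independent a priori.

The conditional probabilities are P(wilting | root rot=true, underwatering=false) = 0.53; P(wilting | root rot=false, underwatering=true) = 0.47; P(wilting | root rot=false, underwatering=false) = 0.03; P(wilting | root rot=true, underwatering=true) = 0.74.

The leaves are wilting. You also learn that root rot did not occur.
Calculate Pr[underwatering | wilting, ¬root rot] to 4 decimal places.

Pr[underwatering | wilting, ¬root rot] ≈ 0.8378

P(wilting | ¬root rot) = 0.03×0.752 + 0.47×0.248 = 0.022560 + 0.116560 = 0.139120
The underwatering-present share is 0.47×0.248 = 0.116560.
P(underwatering | wilting, ¬root rot) = 0.116560 / 0.139120 ≈ 0.8378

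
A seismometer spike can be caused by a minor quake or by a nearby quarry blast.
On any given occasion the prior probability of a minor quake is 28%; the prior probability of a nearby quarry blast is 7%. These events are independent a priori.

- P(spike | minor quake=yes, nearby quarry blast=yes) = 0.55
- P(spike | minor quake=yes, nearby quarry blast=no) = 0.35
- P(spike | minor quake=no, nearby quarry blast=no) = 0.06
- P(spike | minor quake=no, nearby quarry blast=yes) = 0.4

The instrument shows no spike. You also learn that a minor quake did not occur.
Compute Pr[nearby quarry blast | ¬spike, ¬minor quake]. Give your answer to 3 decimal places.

Pr[nearby quarry blast | ¬spike, ¬minor quake] ≈ 0.046

For the numerator, keep only nearby quarry blast=true terms: 0.6*0.07 = 0.042000
The normalizing constant is 0.94*0.93 + 0.6*0.07 = 0.916200
P(nearby quarry blast | ¬spike, ¬minor quake) = 0.042000/0.916200 ≈ 0.046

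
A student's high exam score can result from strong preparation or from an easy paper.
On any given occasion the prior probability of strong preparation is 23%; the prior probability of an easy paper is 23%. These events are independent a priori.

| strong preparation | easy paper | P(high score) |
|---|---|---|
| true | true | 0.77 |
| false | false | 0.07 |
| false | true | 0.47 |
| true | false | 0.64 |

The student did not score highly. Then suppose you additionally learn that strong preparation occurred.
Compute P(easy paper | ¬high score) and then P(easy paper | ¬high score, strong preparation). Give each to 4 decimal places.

P(easy paper | ¬high score) ≈ 0.1470; P(easy paper | ¬high score, strong preparation) ≈ 0.1603

Enumerate the 4 (strong preparation, easy paper) configurations and weight by the priors:
  P(¬high score) = 0.93×0.77×0.77 + 0.53×0.77×0.23 + 0.36×0.23×0.77 + 0.23×0.23×0.23
        = 0.551397 + 0.093863 + 0.063756 + 0.012167 = 0.721183
Keeping only the easy paper-present terms gives 0.106030, so
  P(easy paper | ¬high score) = 0.106030 / 0.721183 ≈ 0.1470

Now condition on the additional information:
P(¬high score | strong preparation) = 0.36*0.77 + 0.23*0.23 = 0.277200 + 0.052900 = 0.330100
Of this, 0.052900 comes from 0.23*0.23 (the easy paper=true cases).
Hence the posterior is 0.052900/0.330100 ≈ 0.1603.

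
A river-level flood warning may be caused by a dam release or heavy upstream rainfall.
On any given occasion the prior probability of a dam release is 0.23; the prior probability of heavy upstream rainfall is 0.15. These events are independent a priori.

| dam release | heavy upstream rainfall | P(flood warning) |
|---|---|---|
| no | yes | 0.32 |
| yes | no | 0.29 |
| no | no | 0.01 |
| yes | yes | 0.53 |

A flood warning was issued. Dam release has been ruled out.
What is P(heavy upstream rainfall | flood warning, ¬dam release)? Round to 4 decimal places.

P(heavy upstream rainfall | flood warning, ¬dam release) ≈ 0.8496

P(flood warning | ¬dam release) = 0.01×0.85 + 0.32×0.15 = 0.008500 + 0.048000 = 0.056500
Restricting to configurations with heavy upstream rainfall present: 0.32×0.15 = 0.048000.
P(heavy upstream rainfall | flood warning, ¬dam release) = 0.048000 / 0.056500 ≈ 0.8496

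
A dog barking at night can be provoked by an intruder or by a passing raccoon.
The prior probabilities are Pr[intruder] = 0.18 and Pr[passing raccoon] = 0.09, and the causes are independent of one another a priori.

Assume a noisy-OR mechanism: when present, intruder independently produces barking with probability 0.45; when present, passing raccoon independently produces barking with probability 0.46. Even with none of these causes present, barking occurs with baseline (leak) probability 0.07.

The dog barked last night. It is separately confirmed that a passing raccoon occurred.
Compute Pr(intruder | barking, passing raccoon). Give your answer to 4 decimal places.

Under noisy-OR, P(barking | causes) = 1 − (1−0.07)·∏(1−qᵢ) over the active causes.
Sum P(barking|·) weighted by the priors over both values of intruder:
  P(barking | passing raccoon) = 0.4978*0.82 + 0.72379*0.18
        = 0.408196 + 0.130282 = 0.538478
The terms with intruder present sum to 0.130282, so
  P(intruder | barking, passing raccoon) = 0.130282 / 0.538478 ≈ 0.2419

Pr(intruder | barking, passing raccoon) ≈ 0.2419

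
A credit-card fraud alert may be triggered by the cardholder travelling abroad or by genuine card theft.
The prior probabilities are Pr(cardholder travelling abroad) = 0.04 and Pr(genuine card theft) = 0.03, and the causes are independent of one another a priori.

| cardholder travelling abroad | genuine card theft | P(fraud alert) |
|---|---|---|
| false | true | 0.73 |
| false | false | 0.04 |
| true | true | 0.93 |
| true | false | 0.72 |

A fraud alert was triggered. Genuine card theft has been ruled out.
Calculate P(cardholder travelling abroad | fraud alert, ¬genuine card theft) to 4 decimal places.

P(cardholder travelling abroad | fraud alert, ¬genuine card theft) ≈ 0.4286

For the numerator, keep only cardholder travelling abroad=true terms: 0.72*0.04 = 0.028800
Denominator P(fraud alert | ¬genuine card theft): 0.04*0.96 + 0.72*0.04 = 0.067200
Posterior = 0.028800 / 0.067200 ≈ 0.4286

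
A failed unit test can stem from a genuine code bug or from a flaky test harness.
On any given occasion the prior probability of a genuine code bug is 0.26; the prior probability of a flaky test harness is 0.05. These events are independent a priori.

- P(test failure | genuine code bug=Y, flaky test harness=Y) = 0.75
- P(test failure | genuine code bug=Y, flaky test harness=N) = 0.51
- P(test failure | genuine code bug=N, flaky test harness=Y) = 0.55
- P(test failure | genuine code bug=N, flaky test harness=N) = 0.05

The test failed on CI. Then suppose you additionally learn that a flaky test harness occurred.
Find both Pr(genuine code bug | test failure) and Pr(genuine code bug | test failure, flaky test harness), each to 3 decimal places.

Pr(genuine code bug | test failure) ≈ 0.710; Pr(genuine code bug | test failure, flaky test harness) ≈ 0.324

Sum P(test failure|·) weighted by the priors over the 4 (genuine code bug, flaky test harness) configurations:
  P(test failure) = 0.05*0.74*0.95 + 0.55*0.74*0.05 + 0.51*0.26*0.95 + 0.75*0.26*0.05
        = 0.035150 + 0.020350 + 0.125970 + 0.009750 = 0.191220
Keeping only the genuine code bug-present terms gives 0.135720, so
  P(genuine code bug | test failure) = 0.135720 / 0.191220 ≈ 0.710

With the extra evidence:
Numerator (weight on configurations with genuine code bug): 0.75×0.26 = 0.195000
The normalizing constant is 0.55×0.74 + 0.75×0.26 = 0.602000
P(genuine code bug | test failure, flaky test harness) = 0.195000/0.602000 ≈ 0.324
Conditioning on flaky test harness lowers the posterior on genuine code bug: the classic explaining-away effect in a common-effect structure.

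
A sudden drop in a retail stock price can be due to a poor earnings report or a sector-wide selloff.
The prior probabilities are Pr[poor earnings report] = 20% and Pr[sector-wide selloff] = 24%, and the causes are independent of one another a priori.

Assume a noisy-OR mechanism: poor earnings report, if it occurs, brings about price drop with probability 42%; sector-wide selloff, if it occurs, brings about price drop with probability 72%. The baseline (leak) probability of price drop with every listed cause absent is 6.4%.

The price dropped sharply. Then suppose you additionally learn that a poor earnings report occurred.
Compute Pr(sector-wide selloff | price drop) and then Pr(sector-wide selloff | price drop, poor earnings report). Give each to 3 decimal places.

Under noisy-OR, P(price drop | causes) = 1 − (1−0.064)·∏(1−qᵢ) over the active causes.
Sum P(price drop|·) weighted by the priors over the 4 (poor earnings report, sector-wide selloff) configurations:
  P(price drop) = 0.064×0.8×0.76 + 0.73792×0.8×0.24 + 0.45712×0.2×0.76 + 0.847994×0.2×0.24
        = 0.038912 + 0.141681 + 0.069482 + 0.040704 = 0.290779
Keeping only the sector-wide selloff-present terms gives 0.182385, so
  P(sector-wide selloff | price drop) = 0.182385 / 0.290779 ≈ 0.627

Now condition on the additional information:
Enumerate both values of sector-wide selloff and weight by the priors:
  P(price drop | poor earnings report) = 0.45712×0.76 + 0.847994×0.24
        = 0.347411 + 0.203519 = 0.550930
Configurations with sector-wide selloff contribute 0.203519, so
  P(sector-wide selloff | price drop, poor earnings report) = 0.203519 / 0.550930 ≈ 0.369
— poor earnings report explains away the evidence for sector-wide selloff.

Pr(sector-wide selloff | price drop) ≈ 0.627; Pr(sector-wide selloff | price drop, poor earnings report) ≈ 0.369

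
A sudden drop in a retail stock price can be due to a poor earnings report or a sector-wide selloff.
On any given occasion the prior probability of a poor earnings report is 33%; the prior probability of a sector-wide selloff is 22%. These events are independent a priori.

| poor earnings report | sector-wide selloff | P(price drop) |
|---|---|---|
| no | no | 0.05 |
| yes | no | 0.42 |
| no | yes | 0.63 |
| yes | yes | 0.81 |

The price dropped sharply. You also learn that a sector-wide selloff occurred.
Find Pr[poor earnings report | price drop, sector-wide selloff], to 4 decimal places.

Enumerate both values of poor earnings report and weight by the priors:
  P(price drop | sector-wide selloff) = 0.63×0.67 + 0.81×0.33
        = 0.422100 + 0.267300 = 0.689400
Configurations with poor earnings report contribute 0.267300, so
  P(poor earnings report | price drop, sector-wide selloff) = 0.267300 / 0.689400 ≈ 0.3877

Pr[poor earnings report | price drop, sector-wide selloff] ≈ 0.3877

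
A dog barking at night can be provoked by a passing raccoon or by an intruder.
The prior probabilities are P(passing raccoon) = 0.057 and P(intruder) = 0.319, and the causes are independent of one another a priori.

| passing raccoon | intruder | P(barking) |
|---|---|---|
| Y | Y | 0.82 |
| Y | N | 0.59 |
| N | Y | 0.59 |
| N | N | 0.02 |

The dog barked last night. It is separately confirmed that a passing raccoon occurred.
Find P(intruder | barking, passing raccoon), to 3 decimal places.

P(intruder | barking, passing raccoon) ≈ 0.394

Numerator (weight on configurations with intruder): 0.82×0.319 = 0.261580
Denominator P(barking | passing raccoon): 0.59×0.681 + 0.82×0.319 = 0.663370
P(intruder | barking, passing raccoon) = 0.261580/0.663370 ≈ 0.394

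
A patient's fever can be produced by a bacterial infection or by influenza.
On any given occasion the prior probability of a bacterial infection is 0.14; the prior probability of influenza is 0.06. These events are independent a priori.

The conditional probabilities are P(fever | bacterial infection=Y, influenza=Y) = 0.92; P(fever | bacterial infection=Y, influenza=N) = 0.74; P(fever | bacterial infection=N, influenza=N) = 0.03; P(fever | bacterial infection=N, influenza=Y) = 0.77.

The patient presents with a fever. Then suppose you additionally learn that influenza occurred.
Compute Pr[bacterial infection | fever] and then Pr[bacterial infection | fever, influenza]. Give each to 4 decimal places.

Pr[bacterial infection | fever] ≈ 0.6216; Pr[bacterial infection | fever, influenza] ≈ 0.1628

P(fever) = 0.03×0.86×0.94 + 0.77×0.86×0.06 + 0.74×0.14×0.94 + 0.92×0.14×0.06 = 0.024252 + 0.039732 + 0.097384 + 0.007728 = 0.169096
Restricting to configurations with bacterial infection present: 0.097384 + 0.007728 = 0.105112.
So P(bacterial infection | fever) = 0.105112/0.169096 ≈ 0.6216.

Now also conditioning on influenza=true:
For the numerator, keep only bacterial infection=true terms: 0.92×0.14 = 0.128800
Normalizer over all consistent configurations: 0.77×0.86 + 0.92×0.14 = 0.791000
Posterior = 0.128800 / 0.791000 ≈ 0.1628
The drop from 0.6216 to 0.1628 is the explaining-away (discounting) effect.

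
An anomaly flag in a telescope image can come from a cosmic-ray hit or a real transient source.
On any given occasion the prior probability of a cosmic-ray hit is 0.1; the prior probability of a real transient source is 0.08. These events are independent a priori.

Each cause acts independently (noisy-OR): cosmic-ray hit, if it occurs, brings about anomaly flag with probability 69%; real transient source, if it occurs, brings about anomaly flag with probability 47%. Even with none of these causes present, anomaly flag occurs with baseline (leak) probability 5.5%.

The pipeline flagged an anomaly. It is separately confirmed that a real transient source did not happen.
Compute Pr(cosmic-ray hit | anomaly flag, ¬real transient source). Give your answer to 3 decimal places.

Pr(cosmic-ray hit | anomaly flag, ¬real transient source) ≈ 0.588

Under noisy-OR, P(anomaly flag | causes) = 1 − (1−0.055)·∏(1−qᵢ) over the active causes.
Numerator (weight on configurations with cosmic-ray hit): 0.70705×0.1 = 0.070705
The normalizing constant is 0.055×0.9 + 0.70705×0.1 = 0.120205
P(cosmic-ray hit | anomaly flag, ¬real transient source) = 0.070705/0.120205 ≈ 0.588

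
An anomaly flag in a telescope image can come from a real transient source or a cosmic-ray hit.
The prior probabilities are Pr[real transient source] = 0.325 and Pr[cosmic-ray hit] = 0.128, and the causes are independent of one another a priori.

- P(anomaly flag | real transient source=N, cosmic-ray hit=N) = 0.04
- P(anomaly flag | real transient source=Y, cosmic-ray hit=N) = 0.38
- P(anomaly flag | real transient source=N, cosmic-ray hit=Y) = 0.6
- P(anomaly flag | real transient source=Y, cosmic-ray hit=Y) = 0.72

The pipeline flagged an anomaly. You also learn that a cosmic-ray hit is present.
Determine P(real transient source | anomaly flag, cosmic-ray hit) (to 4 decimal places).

P(real transient source | anomaly flag, cosmic-ray hit) ≈ 0.3662

By total probability over both values of real transient source:
  P(anomaly flag | cosmic-ray hit) = 0.6×0.675 + 0.72×0.325
        = 0.405000 + 0.234000 = 0.639000
The terms with real transient source present sum to 0.234000, so
  P(real transient source | anomaly flag, cosmic-ray hit) = 0.234000 / 0.639000 ≈ 0.3662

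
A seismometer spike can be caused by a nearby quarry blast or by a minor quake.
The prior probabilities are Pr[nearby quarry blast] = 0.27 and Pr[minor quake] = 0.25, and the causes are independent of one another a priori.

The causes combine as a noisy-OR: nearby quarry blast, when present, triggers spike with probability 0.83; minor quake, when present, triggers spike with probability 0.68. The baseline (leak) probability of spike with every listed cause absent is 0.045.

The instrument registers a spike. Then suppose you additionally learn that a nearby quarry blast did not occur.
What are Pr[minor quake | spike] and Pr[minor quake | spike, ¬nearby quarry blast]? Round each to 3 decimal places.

Under noisy-OR, P(spike | causes) = 1 − (1−0.045)·∏(1−qᵢ) over the active causes.
P(spike) = 0.045×0.73×0.75 + 0.6944×0.73×0.25 + 0.83765×0.27×0.75 + 0.948048×0.27×0.25 = 0.024637 + 0.126728 + 0.169624 + 0.063993 = 0.384982
Of this, 0.190721 comes from 0.126728 + 0.063993 (the minor quake=true cases).
So P(minor quake | spike) = 0.190721/0.384982 ≈ 0.495.

Now also conditioning on nearby quarry blast≠true:
By total probability over both values of minor quake:
  P(spike | ¬nearby quarry blast) = 0.045*0.75 + 0.6944*0.25
        = 0.033750 + 0.173600 = 0.207350
Keeping only the minor quake-present terms gives 0.173600, so
  P(minor quake | spike, ¬nearby quarry blast) = 0.173600 / 0.207350 ≈ 0.837
With nearby quarry blast excluded, minor quake must carry more of the explanatory weight for the spike.

Pr[minor quake | spike] ≈ 0.495; Pr[minor quake | spike, ¬nearby quarry blast] ≈ 0.837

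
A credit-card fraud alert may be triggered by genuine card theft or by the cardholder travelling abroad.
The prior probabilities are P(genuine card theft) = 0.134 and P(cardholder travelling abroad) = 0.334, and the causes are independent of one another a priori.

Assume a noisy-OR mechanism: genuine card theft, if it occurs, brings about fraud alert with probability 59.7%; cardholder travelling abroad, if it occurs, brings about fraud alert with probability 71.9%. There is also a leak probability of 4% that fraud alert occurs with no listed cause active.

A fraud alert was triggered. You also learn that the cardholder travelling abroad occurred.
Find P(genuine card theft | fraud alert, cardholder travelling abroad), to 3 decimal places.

Under noisy-OR, P(fraud alert | causes) = 1 − (1−0.04)·∏(1−qᵢ) over the active causes.
Sum P(fraud alert|·) weighted by the priors over both values of genuine card theft:
  P(fraud alert | cardholder travelling abroad) = 0.73024·0.866 + 0.891287·0.134
        = 0.632388 + 0.119432 = 0.751820
Configurations with genuine card theft contribute 0.119432, so
  P(genuine card theft | fraud alert, cardholder travelling abroad) = 0.119432 / 0.751820 ≈ 0.159

P(genuine card theft | fraud alert, cardholder travelling abroad) ≈ 0.159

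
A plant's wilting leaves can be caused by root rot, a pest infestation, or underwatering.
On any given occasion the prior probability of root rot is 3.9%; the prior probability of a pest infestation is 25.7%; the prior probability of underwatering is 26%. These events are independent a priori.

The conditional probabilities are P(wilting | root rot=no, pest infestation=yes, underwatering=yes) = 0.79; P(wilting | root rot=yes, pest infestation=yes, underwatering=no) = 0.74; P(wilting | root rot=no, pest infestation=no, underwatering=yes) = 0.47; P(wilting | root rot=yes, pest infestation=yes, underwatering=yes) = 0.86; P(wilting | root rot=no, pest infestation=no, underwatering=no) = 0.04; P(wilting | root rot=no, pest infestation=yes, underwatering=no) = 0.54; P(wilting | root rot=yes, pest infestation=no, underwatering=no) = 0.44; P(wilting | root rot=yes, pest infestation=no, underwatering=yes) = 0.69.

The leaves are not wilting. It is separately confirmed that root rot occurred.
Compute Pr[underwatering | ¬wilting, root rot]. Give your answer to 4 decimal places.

Numerator (weight on configurations with underwatering): 0.059886 + 0.009355 = 0.069241
The normalizing constant is 0.56*0.743*0.74 + 0.31*0.743*0.26 + 0.26*0.257*0.74 + 0.14*0.257*0.26 = 0.426587
Posterior = 0.069241 / 0.426587 ≈ 0.1623

Pr[underwatering | ¬wilting, root rot] ≈ 0.1623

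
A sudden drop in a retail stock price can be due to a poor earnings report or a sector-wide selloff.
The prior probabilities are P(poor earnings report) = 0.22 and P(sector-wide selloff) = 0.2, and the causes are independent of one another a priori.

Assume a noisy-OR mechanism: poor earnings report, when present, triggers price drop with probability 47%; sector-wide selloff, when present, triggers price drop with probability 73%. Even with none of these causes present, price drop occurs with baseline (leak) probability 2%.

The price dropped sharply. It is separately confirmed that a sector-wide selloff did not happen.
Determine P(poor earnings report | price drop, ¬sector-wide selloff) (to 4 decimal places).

P(poor earnings report | price drop, ¬sector-wide selloff) ≈ 0.8714

Under noisy-OR, P(price drop | causes) = 1 − (1−0.02)·∏(1−qᵢ) over the active causes.
By total probability over both values of poor earnings report:
  P(price drop | ¬sector-wide selloff) = 0.02×0.78 + 0.4806×0.22
        = 0.015600 + 0.105732 = 0.121332
Configurations with poor earnings report contribute 0.105732, so
  P(poor earnings report | price drop, ¬sector-wide selloff) = 0.105732 / 0.121332 ≈ 0.8714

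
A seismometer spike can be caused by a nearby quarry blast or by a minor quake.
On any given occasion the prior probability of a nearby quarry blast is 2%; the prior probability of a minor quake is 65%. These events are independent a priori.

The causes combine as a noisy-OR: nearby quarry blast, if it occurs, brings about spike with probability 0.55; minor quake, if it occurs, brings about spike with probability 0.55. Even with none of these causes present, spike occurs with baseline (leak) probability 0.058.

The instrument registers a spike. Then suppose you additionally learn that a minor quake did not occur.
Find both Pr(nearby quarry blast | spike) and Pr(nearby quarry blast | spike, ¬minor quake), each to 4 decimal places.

Under noisy-OR, P(spike | causes) = 1 − (1−0.058)·∏(1−qᵢ) over the active causes.
P(spike) = 0.058·0.98·0.35 + 0.5761·0.98·0.65 + 0.5761·0.02·0.35 + 0.809245·0.02·0.65 = 0.019894 + 0.366976 + 0.004033 + 0.010520 = 0.401423
Restricting to configurations with nearby quarry blast present: 0.004033 + 0.010520 = 0.014553.
So P(nearby quarry blast | spike) = 0.014553/0.401423 ≈ 0.0363.

Now condition on the additional information:
P(spike | ¬minor quake) = 0.058×0.98 + 0.5761×0.02 = 0.056840 + 0.011522 = 0.068362
Restricting to configurations with nearby quarry blast present: 0.5761×0.02 = 0.011522.
So P(nearby quarry blast | spike, ¬minor quake) = 0.011522/0.068362 ≈ 0.1685.

Pr(nearby quarry blast | spike) ≈ 0.0363; Pr(nearby quarry blast | spike, ¬minor quake) ≈ 0.1685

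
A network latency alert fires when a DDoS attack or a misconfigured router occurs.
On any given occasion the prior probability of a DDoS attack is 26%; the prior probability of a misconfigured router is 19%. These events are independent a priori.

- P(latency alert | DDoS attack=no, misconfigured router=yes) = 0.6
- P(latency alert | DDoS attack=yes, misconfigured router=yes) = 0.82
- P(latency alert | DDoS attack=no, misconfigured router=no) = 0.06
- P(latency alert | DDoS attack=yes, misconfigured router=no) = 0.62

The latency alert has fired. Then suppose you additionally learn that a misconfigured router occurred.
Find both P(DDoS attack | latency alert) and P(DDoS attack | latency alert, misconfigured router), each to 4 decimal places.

P(latency alert) = 0.06×0.74×0.81 + 0.6×0.74×0.19 + 0.62×0.26×0.81 + 0.82×0.26×0.19 = 0.035964 + 0.084360 + 0.130572 + 0.040508 = 0.291404
Of this, 0.171080 comes from 0.130572 + 0.040508 (the DDoS attack=true cases).
So P(DDoS attack | latency alert) = 0.171080/0.291404 ≈ 0.5871.

With the extra evidence:
P(latency alert | misconfigured router) = 0.6*0.74 + 0.82*0.26 = 0.444000 + 0.213200 = 0.657200
Restricting to configurations with DDoS attack present: 0.82*0.26 = 0.213200.
Hence the posterior is 0.213200/0.657200 ≈ 0.3244.

P(DDoS attack | latency alert) ≈ 0.5871; P(DDoS attack | latency alert, misconfigured router) ≈ 0.3244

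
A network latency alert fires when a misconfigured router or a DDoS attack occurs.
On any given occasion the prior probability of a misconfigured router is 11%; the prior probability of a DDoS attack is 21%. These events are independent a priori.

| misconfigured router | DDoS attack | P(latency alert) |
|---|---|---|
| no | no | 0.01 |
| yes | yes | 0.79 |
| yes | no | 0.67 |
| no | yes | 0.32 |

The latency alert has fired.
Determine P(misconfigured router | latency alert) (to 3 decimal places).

P(misconfigured router | latency alert) ≈ 0.534

Numerator (weight on configurations with misconfigured router): 0.058223 + 0.018249 = 0.076472
Denominator P(latency alert): 0.01*0.89*0.79 + 0.32*0.89*0.21 + 0.67*0.11*0.79 + 0.79*0.11*0.21 = 0.143311
P(misconfigured router | latency alert) = 0.076472/0.143311 ≈ 0.534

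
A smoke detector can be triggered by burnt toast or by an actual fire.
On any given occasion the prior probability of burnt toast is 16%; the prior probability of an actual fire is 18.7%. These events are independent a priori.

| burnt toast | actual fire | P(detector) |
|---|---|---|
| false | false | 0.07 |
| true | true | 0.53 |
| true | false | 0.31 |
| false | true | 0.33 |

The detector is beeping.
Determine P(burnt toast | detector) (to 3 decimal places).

P(burnt toast | detector) ≈ 0.361

P(detector) = 0.07×0.84×0.813 + 0.33×0.84×0.187 + 0.31×0.16×0.813 + 0.53×0.16×0.187 = 0.047804 + 0.051836 + 0.040325 + 0.015858 = 0.155823
Restricting to configurations with burnt toast present: 0.040325 + 0.015858 = 0.056183.
Hence the posterior is 0.056183/0.155823 ≈ 0.361.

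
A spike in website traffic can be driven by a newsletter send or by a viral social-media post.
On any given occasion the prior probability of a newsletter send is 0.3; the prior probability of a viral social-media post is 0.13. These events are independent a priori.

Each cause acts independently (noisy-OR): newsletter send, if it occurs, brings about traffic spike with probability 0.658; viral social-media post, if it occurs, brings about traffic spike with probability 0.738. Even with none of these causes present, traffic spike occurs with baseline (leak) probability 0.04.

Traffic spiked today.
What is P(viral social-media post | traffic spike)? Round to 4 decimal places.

Under noisy-OR, P(traffic spike | causes) = 1 − (1−0.04)·∏(1−qᵢ) over the active causes.
P(traffic spike) = 0.04·0.7·0.87 + 0.74848·0.7·0.13 + 0.67168·0.3·0.87 + 0.91398·0.3·0.13 = 0.024360 + 0.068112 + 0.175308 + 0.035645 = 0.303425
Restricting to configurations with viral social-media post present: 0.068112 + 0.035645 = 0.103757.
Hence the posterior is 0.103757/0.303425 ≈ 0.3420.

P(viral social-media post | traffic spike) ≈ 0.3420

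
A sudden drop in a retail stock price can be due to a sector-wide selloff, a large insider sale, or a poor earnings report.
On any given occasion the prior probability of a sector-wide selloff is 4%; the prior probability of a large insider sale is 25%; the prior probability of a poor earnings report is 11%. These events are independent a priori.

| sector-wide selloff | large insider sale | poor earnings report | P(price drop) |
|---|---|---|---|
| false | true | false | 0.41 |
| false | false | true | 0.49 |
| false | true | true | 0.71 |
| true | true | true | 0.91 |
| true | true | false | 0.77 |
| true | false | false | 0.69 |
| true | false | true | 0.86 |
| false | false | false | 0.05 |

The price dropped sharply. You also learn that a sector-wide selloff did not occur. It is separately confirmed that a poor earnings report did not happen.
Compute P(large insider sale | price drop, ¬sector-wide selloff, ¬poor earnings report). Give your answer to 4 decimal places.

For the numerator, keep only large insider sale=true terms: 0.41×0.25 = 0.102500
The normalizing constant is 0.05×0.75 + 0.41×0.25 = 0.140000
Posterior = 0.102500 / 0.140000 ≈ 0.7321

P(large insider sale | price drop, ¬sector-wide selloff, ¬poor earnings report) ≈ 0.7321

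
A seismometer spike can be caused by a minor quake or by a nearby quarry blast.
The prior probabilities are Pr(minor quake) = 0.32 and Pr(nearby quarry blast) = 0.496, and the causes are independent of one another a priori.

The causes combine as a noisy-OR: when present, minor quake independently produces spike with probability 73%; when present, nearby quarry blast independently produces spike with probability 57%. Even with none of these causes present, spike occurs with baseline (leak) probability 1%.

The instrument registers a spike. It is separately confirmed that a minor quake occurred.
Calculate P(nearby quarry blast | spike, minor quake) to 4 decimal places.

P(nearby quarry blast | spike, minor quake) ≈ 0.5431

Under noisy-OR, P(spike | causes) = 1 − (1−0.01)·∏(1−qᵢ) over the active causes.
Numerator (weight on configurations with nearby quarry blast): 0.885061·0.496 = 0.438990
Normalizer over all consistent configurations: 0.7327·0.504 + 0.885061·0.496 = 0.808271
Posterior = 0.438990 / 0.808271 ≈ 0.5431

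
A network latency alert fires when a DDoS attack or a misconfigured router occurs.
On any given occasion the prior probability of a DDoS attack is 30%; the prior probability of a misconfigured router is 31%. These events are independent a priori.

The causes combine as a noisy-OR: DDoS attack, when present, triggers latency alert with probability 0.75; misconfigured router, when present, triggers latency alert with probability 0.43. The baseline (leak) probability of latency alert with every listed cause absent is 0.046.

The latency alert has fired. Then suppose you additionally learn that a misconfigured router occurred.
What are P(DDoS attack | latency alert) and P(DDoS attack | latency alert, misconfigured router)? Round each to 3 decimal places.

Under noisy-OR, P(latency alert | causes) = 1 − (1−0.046)·∏(1−qᵢ) over the active causes.
Sum P(latency alert|·) weighted by the priors over the 4 (DDoS attack, misconfigured router) configurations:
  P(latency alert) = 0.046*0.7*0.69 + 0.45622*0.7*0.31 + 0.7615*0.3*0.69 + 0.864055*0.3*0.31
        = 0.022218 + 0.099000 + 0.157630 + 0.080357 = 0.359205
The terms with DDoS attack present sum to 0.237987, so
  P(DDoS attack | latency alert) = 0.237987 / 0.359205 ≈ 0.663

Now also conditioning on misconfigured router=true:
For the numerator, keep only DDoS attack=true terms: 0.864055·0.3 = 0.259217
Normalizer over all consistent configurations: 0.45622·0.7 + 0.864055·0.3 = 0.578571
P(DDoS attack | latency alert, misconfigured router) = 0.259217/0.578571 ≈ 0.448
The drop from 0.663 to 0.448 is the explaining-away (discounting) effect.

P(DDoS attack | latency alert) ≈ 0.663; P(DDoS attack | latency alert, misconfigured router) ≈ 0.448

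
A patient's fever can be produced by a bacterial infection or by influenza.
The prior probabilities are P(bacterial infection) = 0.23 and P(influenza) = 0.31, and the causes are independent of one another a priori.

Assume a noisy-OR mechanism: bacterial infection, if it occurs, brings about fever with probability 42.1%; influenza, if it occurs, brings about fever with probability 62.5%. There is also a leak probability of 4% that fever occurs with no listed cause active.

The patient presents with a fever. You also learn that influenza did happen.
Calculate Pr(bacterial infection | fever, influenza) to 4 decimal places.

Pr(bacterial infection | fever, influenza) ≈ 0.2698

Under noisy-OR, P(fever | causes) = 1 − (1−0.04)·∏(1−qᵢ) over the active causes.
Numerator (weight on configurations with bacterial infection): 0.79156·0.23 = 0.182059
Denominator P(fever | influenza): 0.64·0.77 + 0.79156·0.23 = 0.674859
Posterior = 0.182059 / 0.674859 ≈ 0.2698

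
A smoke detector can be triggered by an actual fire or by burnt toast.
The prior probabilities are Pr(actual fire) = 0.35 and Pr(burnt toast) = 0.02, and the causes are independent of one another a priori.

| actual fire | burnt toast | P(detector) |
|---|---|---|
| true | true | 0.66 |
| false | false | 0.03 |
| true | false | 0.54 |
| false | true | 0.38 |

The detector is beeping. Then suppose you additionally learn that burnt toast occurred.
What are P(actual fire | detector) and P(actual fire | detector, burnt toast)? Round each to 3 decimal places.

By total probability over the 4 (actual fire, burnt toast) configurations:
  P(detector) = 0.03·0.65·0.98 + 0.38·0.65·0.02 + 0.54·0.35·0.98 + 0.66·0.35·0.02
        = 0.019110 + 0.004940 + 0.185220 + 0.004620 = 0.213890
Configurations with actual fire contribute 0.189840, so
  P(actual fire | detector) = 0.189840 / 0.213890 ≈ 0.888

Now condition on the additional information:
Sum P(detector|·) weighted by the priors over both values of actual fire:
  P(detector | burnt toast) = 0.38·0.65 + 0.66·0.35
        = 0.247000 + 0.231000 = 0.478000
The terms with actual fire present sum to 0.231000, so
  P(actual fire | detector, burnt toast) = 0.231000 / 0.478000 ≈ 0.483
This is intercausal reasoning (explaining away): once burnt toast accounts for the detector, actual fire becomes less likely.

P(actual fire | detector) ≈ 0.888; P(actual fire | detector, burnt toast) ≈ 0.483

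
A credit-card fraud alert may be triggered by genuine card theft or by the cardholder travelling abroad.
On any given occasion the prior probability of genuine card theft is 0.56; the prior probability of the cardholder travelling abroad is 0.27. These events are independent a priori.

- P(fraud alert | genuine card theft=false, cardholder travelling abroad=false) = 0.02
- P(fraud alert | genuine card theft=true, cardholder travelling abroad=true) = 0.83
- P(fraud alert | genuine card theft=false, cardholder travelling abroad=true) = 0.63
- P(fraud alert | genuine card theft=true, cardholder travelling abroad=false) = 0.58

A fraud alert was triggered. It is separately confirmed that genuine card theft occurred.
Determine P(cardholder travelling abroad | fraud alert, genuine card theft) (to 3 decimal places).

P(cardholder travelling abroad | fraud alert, genuine card theft) ≈ 0.346

P(fraud alert | genuine card theft) = 0.58·0.73 + 0.83·0.27 = 0.423400 + 0.224100 = 0.647500
The cardholder travelling abroad-present share is 0.83·0.27 = 0.224100.
Hence the posterior is 0.224100/0.647500 ≈ 0.346.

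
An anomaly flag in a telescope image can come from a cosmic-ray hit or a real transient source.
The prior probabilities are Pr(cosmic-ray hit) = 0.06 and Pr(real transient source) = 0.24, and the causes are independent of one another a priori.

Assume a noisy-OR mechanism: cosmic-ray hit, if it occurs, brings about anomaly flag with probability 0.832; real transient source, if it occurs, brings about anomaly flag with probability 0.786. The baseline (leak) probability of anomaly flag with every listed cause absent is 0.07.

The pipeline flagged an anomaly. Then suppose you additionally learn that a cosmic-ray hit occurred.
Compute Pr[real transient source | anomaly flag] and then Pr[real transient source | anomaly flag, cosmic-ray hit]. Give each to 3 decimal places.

Pr[real transient source | anomaly flag] ≈ 0.687; Pr[real transient source | anomaly flag, cosmic-ray hit] ≈ 0.266

Under noisy-OR, P(anomaly flag | causes) = 1 − (1−0.07)·∏(1−qᵢ) over the active causes.
Sum P(anomaly flag|·) weighted by the priors over the 4 (cosmic-ray hit, real transient source) configurations:
  P(anomaly flag) = 0.07*0.94*0.76 + 0.80098*0.94*0.24 + 0.84376*0.06*0.76 + 0.966565*0.06*0.24
        = 0.050008 + 0.180701 + 0.038475 + 0.013919 = 0.283103
Keeping only the real transient source-present terms gives 0.194620, so
  P(real transient source | anomaly flag) = 0.194620 / 0.283103 ≈ 0.687

With the extra evidence:
Sum P(anomaly flag|·) weighted by the priors over both values of real transient source:
  P(anomaly flag | cosmic-ray hit) = 0.84376*0.76 + 0.966565*0.24
        = 0.641258 + 0.231976 = 0.873234
Keeping only the real transient source-present terms gives 0.231976, so
  P(real transient source | anomaly flag, cosmic-ray hit) = 0.231976 / 0.873234 ≈ 0.266
This is intercausal reasoning (explaining away): once cosmic-ray hit accounts for the anomaly flag, real transient source becomes less likely.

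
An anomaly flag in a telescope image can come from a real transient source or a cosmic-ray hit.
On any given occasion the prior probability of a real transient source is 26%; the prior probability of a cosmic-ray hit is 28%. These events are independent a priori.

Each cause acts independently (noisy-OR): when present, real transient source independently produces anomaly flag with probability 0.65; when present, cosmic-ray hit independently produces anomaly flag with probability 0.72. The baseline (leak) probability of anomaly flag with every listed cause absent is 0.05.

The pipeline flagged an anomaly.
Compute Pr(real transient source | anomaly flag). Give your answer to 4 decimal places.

Pr(real transient source | anomaly flag) ≈ 0.5166

Under noisy-OR, P(anomaly flag | causes) = 1 − (1−0.05)·∏(1−qᵢ) over the active causes.
For the numerator, keep only real transient source=true terms: 0.124956 + 0.066022 = 0.190978
The normalizing constant is 0.05*0.74*0.72 + 0.734*0.74*0.28 + 0.6675*0.26*0.72 + 0.9069*0.26*0.28 = 0.369703
Posterior = 0.190978 / 0.369703 ≈ 0.5166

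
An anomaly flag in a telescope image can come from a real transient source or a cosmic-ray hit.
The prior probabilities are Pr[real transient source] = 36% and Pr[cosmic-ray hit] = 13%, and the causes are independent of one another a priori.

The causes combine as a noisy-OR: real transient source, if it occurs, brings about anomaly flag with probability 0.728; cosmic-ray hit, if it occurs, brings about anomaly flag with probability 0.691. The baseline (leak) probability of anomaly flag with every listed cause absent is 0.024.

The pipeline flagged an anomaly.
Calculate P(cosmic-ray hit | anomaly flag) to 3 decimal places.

Under noisy-OR, P(anomaly flag | causes) = 1 − (1−0.024)·∏(1−qᵢ) over the active causes.
For the numerator, keep only cosmic-ray hit=true terms: 0.058108 + 0.042961 = 0.101069
Denominator P(anomaly flag): 0.024*0.64*0.87 + 0.698416*0.64*0.13 + 0.734528*0.36*0.87 + 0.917969*0.36*0.13 = 0.344486
P(cosmic-ray hit | anomaly flag) = 0.101069/0.344486 ≈ 0.293

P(cosmic-ray hit | anomaly flag) ≈ 0.293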